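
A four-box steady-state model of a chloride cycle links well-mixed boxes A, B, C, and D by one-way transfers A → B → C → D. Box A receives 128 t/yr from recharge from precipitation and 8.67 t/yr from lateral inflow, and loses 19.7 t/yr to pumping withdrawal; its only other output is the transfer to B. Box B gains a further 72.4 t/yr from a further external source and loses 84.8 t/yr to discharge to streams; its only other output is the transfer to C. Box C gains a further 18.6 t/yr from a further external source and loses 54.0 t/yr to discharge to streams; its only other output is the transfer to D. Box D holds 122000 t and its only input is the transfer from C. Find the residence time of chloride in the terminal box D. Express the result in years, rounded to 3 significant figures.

1760 yr

Box A: F(A→B) = (128 + 8.67) − 19.7 = 116.97 t/yr.
Box B: F(B→C) = (116.97 + 72.4) − 84.8 = 104.57 t/yr.
Box C: F(C→D) = (104.57 + 18.6) − 54.0 = 69.170 t/yr.
Box D throughput = its input = 69.170 t/yr; τ = 122000 / 69.170 = 1764 yr.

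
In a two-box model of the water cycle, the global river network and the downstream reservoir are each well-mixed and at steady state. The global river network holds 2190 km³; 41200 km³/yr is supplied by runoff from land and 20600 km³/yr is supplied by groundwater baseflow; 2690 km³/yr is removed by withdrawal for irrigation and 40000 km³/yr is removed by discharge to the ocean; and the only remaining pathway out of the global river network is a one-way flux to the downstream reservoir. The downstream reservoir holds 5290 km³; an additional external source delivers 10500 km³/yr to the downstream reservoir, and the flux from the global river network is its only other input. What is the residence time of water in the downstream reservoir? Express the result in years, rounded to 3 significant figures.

Balance the global river network: ΣF_in = 41200 + 20600 = 61800 km³/yr.
Flux to the downstream reservoir = ΣF_in − (2690 + 40000) = 19110 km³/yr.
Total input to the downstream reservoir = 19110 + 10500 = 29610 km³/yr; at steady state this equals its total output.
τ = M / F = 5290 / 29610 = 0.1787 yr.

0.179 yr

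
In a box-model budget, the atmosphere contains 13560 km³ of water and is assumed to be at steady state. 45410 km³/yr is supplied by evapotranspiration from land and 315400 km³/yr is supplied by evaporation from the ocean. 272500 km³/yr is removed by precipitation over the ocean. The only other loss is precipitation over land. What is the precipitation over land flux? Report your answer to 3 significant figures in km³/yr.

At steady state ΣF_in = ΣF_out.
ΣF_in = 45410 + 315400 = 360810 km³/yr.
Precipitation over land flux = ΣF_in − (272500) = 360810 − 272500 = 88310 km³/yr.

88300 km³/yr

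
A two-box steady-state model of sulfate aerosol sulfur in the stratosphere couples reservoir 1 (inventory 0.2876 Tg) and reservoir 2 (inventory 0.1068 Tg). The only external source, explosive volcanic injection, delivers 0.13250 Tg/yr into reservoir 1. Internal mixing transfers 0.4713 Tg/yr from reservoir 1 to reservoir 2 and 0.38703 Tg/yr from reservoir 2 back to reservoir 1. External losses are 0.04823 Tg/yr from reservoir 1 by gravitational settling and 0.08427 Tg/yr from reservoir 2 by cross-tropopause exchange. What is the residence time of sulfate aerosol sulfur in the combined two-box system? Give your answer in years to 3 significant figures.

For the system as a whole, the A↔B exchange is internal and contributes nothing to the throughput; only the external sinks remove mass.
M_total = 0.2876 + 0.1068 = 0.39440 Tg.
ΣF_external_out = 0.04823 + 0.08427 = 0.13250 Tg/yr.
τ = M_total / ΣF_ext = 0.39440 / 0.13250 = 2.977 yr.

2.98 yr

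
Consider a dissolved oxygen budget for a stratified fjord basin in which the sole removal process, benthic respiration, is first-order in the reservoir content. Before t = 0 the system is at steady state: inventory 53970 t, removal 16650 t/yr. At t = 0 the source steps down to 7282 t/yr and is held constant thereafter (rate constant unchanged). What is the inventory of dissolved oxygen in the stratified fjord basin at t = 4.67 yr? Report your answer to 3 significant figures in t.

30800 t

The sink rate constant is k = F₀/M₀ = 16650/53970 = 0.3085 yr⁻¹.
Solving dM/dt = F₁ − kM with M(0) = M₀ gives M(t) = F₁/k + (M₀ − F₁/k)·e^(−kt).
F₁/k = 7282/0.3085 = 23604 t; kt = 0.3085 × 4.67 = 1.441, e^(−kt) = 0.2368.
M(4.67) = 23604 + (53970 − 23604) × 0.2368 = 23604 + 7189 = 30794 t.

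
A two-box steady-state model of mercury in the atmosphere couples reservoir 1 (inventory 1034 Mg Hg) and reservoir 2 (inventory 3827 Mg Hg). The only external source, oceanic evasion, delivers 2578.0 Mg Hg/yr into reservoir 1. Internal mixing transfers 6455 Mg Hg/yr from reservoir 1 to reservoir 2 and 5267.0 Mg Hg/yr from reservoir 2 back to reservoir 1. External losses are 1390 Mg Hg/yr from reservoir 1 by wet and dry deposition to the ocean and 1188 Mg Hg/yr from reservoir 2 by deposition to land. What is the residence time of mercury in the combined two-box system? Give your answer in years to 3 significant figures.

1.89 yr

Treat the two boxes together as one reservoir: the mixing fluxes between them are internal recycling, so τ = ΣM / Σ(external losses).
M_total = 1034 + 3827 = 4861.0 Mg Hg.
ΣF_external_out = 1390 + 1188 = 2578.0 Mg Hg/yr.
τ = M_total / ΣF_ext = 4861.0 / 2578.0 = 1.886 yr.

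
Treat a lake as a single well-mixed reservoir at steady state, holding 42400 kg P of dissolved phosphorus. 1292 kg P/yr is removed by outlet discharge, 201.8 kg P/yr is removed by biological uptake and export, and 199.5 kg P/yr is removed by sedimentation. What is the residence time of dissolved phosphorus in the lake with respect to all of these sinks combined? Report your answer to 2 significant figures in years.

Total removal flux = 1292 + 201.8 + 199.5 = 1693.3 kg P/yr.
τ = M / ΣF_out = 42400 / 1693.3 = 25.04 yr.

25 yr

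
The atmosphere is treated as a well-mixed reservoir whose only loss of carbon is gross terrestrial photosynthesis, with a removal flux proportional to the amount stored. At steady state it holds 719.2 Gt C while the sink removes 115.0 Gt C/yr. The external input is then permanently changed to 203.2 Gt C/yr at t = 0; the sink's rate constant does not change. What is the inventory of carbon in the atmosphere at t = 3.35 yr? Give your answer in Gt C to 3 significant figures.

948 Gt C

Residence time τ = M₀/F₀ = 6.254 yr. The eventual steady state is M_∞ = M₀·(F₁/F₀) = 719.2 × 203.2/115.0 = 1270.8 Gt C.
The anomaly ΔM(t) = M(t) − M_∞ decays as ΔM₀·e^(−t/τ) with ΔM₀ = 719.2 − 1270.8 = −551.6 Gt C.
At t = 3.35 yr, e^(−t/τ) = e^(−0.5357) = 0.5853, so ΔM = −322.8 Gt C and M = 1270.8 − 322.8 = 947.96 Gt C.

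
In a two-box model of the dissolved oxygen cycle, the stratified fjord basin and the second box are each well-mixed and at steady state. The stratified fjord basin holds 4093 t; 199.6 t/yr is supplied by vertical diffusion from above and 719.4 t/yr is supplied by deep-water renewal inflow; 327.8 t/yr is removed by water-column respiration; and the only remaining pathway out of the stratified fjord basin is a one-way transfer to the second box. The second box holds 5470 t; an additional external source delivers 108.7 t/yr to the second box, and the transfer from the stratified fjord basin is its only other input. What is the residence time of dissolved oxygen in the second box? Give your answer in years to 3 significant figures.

Balance the stratified fjord basin: ΣF_in = 199.6 + 719.4 = 919.00 t/yr.
Transfer to the second box = ΣF_in − (327.8) = 591.20 t/yr.
Total input to the second box = 591.20 + 108.7 = 699.90 t/yr; at steady state this equals its total output.
τ = M / F = 5470 / 699.90 = 7.815 yr.

7.82 yr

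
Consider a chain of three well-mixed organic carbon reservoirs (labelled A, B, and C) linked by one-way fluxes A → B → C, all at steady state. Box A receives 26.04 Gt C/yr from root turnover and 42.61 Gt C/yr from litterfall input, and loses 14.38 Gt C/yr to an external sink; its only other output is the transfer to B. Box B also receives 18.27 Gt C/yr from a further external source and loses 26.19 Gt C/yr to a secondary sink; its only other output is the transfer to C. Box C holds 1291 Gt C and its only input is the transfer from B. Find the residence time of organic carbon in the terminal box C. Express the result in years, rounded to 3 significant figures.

Box A: F(A→B) = (26.04 + 42.61) − 14.38 = 54.270 Gt C/yr.
Box B: F(B→C) = (54.270 + 18.27) − 26.19 = 46.350 Gt C/yr.
Box C throughput = its input = 46.350 Gt C/yr; τ = 1291 / 46.350 = 27.85 yr.

27.9 yr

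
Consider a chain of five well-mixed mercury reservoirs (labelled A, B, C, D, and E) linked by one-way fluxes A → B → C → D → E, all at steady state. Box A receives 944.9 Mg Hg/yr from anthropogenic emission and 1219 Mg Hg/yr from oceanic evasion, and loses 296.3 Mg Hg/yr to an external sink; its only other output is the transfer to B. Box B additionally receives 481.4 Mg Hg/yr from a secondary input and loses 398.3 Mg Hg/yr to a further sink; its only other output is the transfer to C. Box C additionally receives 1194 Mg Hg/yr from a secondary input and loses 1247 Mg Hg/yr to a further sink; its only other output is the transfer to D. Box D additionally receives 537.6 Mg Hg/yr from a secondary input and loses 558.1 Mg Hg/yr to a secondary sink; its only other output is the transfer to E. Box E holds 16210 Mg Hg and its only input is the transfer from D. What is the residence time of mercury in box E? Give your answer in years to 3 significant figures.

8.64 yr

Box A: F(A→B) = (944.9 + 1219) − 296.3 = 1867.6 Mg Hg/yr.
Box B: F(B→C) = (1867.6 + 481.4) − 398.3 = 1950.7 Mg Hg/yr.
Box C: F(C→D) = (1950.7 + 1194) − 1247 = 1897.7 Mg Hg/yr.
Box D: F(D→E) = (1897.7 + 537.6) − 558.1 = 1877.2 Mg Hg/yr.
Box E throughput = its input = 1877.2 Mg Hg/yr; τ = 16210 / 1877.2 = 8.635 yr.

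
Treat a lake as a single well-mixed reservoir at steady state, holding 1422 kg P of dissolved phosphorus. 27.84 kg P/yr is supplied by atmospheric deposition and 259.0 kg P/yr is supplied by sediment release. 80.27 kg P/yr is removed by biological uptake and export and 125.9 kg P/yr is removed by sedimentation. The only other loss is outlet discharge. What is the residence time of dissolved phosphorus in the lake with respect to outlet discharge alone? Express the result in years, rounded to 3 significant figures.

At steady state ΣF_in = ΣF_out.
ΣF_in = 27.84 + 259.0 = 286.84 kg P/yr.
Outlet discharge flux = ΣF_in − (80.27 + 125.9) = 286.84 − 206.2 = 80.67 kg P/yr.
τ = M / F = 1422 / 80.67 = 17.63 yr.

17.6 yr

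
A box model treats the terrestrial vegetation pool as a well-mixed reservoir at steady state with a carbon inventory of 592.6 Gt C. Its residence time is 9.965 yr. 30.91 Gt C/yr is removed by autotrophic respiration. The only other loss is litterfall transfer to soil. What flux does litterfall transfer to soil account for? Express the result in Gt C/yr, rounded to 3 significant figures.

28.6 Gt C/yr

Total removal F = M/τ = 592.6 / 9.965 = 59.47 Gt C/yr.
Litterfall transfer to soil = F − (30.91) = 59.47 − 30.91 = 28.56 Gt C/yr.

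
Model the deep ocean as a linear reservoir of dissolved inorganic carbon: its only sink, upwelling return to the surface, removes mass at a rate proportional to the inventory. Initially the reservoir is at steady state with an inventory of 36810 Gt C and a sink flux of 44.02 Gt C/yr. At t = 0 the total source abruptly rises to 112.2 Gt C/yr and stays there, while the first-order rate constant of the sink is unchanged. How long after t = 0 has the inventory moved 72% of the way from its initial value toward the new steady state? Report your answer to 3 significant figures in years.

τ = M₀/F₀ = 36810/44.02 = 836.2 yr.
The remaining gap fraction is e^(−t/τ); 72% covered ⇒ e^(−t/τ) = 0.280.
t = −τ ln(0.280) = 836.2 × 1.273 = 1064 yr.

1060 yr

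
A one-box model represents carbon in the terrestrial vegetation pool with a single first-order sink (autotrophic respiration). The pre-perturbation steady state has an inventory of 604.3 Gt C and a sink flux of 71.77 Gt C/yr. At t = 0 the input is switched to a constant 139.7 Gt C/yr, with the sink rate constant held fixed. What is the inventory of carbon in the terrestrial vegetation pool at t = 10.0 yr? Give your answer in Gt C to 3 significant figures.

τ = M₀/F₀ = 604.3/71.77 = 8.420 yr; rate constant k = 1/τ.
New steady state M_∞ = F₁/k = F₁·τ = 139.7 × 8.420 = 1176.3 Gt C.
M(t) = M_∞ + (M₀ − M_∞)·e^(−t/τ); t/τ = 10.0/8.420 = 1.188, so e^(−t/τ) = 0.3049.
M(t) = 1176.3 − 572.0 × 0.3049 = 1001.9 Gt C.

1000 Gt C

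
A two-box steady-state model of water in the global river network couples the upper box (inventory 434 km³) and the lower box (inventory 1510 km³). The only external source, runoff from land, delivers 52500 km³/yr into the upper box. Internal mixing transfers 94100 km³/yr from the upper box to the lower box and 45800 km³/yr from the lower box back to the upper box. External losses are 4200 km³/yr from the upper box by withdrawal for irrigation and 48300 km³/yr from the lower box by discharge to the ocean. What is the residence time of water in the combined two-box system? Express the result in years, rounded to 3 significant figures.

0.0370 yr

Treat the two boxes together as one reservoir: the mixing fluxes between them are internal recycling, so τ = ΣM / Σ(external losses).
M_total = 434 + 1510 = 1944.0 km³.
ΣF_external_out = 4200 + 48300 = 52500 km³/yr.
τ = M_total / ΣF_ext = 1944.0 / 52500 = 0.03703 yr.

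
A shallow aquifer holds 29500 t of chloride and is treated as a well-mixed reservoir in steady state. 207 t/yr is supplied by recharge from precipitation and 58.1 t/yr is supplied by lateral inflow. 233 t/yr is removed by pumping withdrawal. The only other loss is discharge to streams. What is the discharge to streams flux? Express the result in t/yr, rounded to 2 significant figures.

32 t/yr

At steady state ΣF_in = ΣF_out.
ΣF_in = 207 + 58.1 = 265.10 t/yr.
Discharge to streams flux = ΣF_in − (233) = 265.10 − 233.0 = 32.10 t/yr.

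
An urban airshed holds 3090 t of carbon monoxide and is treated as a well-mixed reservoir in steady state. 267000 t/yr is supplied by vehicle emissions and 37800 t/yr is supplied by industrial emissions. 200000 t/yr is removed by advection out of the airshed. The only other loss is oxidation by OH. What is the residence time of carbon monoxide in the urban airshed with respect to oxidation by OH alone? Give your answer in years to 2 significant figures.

0.029 yr

At steady state ΣF_in = ΣF_out.
ΣF_in = 267000 + 37800 = 304800 t/yr.
Oxidation by OH flux = ΣF_in − (200000) = 304800 − 200000 = 104800 t/yr.
τ = M / F = 3090 / 104800 = 0.02948 yr.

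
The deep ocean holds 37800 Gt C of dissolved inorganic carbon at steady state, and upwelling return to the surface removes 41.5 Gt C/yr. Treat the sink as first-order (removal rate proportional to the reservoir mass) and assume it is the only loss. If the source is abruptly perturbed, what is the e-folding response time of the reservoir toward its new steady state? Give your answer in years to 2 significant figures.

For a linear reservoir the response time equals the residence time τ = M/F.
τ = 37800 / 41.5 = 910.8 yr.

910 yr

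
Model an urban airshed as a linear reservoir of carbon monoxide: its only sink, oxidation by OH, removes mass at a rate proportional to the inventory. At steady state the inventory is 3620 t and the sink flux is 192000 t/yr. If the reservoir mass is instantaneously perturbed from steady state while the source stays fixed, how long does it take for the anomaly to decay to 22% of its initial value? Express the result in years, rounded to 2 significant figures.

0.029 yr

For a linear reservoir the anomaly decays as exp(−t/τ) with τ = M/F = 3620/192000 = 0.01885 yr.
exp(−t/τ) = 0.22 ⇒ t = −τ ln(0.22) = 0.01885 × 1.514 = 0.02855 yr.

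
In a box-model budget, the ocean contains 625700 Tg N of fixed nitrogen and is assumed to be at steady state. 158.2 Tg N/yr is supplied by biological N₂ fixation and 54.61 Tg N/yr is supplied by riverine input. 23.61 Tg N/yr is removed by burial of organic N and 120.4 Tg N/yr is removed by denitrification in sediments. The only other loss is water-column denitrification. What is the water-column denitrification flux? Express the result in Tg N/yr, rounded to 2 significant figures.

At steady state ΣF_in = ΣF_out.
ΣF_in = 158.2 + 54.61 = 212.81 Tg N/yr.
Water-column denitrification flux = ΣF_in − (23.61 + 120.4) = 212.81 − 144.0 = 68.80 Tg N/yr.

69 Tg N/yr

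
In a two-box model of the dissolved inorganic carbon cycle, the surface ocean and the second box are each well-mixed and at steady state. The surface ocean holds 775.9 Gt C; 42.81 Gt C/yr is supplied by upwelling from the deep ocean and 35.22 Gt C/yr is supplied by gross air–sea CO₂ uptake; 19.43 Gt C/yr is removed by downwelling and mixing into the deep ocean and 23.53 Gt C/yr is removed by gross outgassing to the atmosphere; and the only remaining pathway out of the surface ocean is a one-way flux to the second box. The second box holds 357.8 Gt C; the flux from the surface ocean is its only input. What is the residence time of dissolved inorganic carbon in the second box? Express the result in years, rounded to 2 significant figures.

Balance the surface ocean: ΣF_in = 42.81 + 35.22 = 78.030 Gt C/yr.
Flux to the second box = ΣF_in − (19.43 + 23.53) = 35.070 Gt C/yr.
At steady state the output of the second box equals its input, 35.070 Gt C/yr.
τ = M / F = 357.8 / 35.070 = 10.20 yr.

10 yr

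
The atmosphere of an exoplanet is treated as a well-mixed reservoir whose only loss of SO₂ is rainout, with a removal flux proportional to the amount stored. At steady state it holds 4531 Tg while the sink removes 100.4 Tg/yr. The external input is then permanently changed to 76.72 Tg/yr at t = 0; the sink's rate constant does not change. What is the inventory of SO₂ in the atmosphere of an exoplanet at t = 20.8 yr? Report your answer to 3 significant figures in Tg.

4140 Tg

Residence time τ = M₀/F₀ = 45.13 yr. The eventual steady state is M_∞ = M₀·(F₁/F₀) = 4531 × 76.72/100.4 = 3462.3 Tg.
The anomaly ΔM(t) = M(t) − M_∞ decays as ΔM₀·e^(−t/τ) with ΔM₀ = 4531 − 3462.3 = 1069 Tg.
At t = 20.8 yr, e^(−t/τ) = e^(−0.4609) = 0.6307, so ΔM = 674.0 Tg and M = 3462.3 + 674.0 = 4136.4 Tg.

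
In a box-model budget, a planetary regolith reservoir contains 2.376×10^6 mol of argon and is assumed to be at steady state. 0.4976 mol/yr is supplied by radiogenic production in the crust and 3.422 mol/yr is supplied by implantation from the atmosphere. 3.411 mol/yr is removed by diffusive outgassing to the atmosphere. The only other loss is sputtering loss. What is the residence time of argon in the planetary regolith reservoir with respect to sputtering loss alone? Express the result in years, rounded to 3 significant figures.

At steady state ΣF_in = ΣF_out.
ΣF_in = 0.4976 + 3.422 = 3.9196 mol/yr.
Sputtering loss flux = ΣF_in − (3.411) = 3.9196 − 3.411 = 0.5086 mol/yr.
τ = M / F = 2.376×10^6 / 0.5086 = 4.672×10^6 yr.

4.67×10^6 yr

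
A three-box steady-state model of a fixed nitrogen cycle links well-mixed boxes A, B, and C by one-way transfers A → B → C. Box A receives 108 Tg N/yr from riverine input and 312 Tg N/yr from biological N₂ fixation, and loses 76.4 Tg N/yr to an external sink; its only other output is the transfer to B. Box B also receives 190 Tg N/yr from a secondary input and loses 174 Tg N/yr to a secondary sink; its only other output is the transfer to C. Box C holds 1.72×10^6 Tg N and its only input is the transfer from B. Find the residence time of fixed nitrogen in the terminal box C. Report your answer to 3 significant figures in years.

4780 yr

Box A: F(A→B) = (108 + 312) − 76.4 = 343.60 Tg N/yr.
Box B: F(B→C) = (343.60 + 190) − 174 = 359.60 Tg N/yr.
Box C throughput = its input = 359.60 Tg N/yr; τ = 1.72×10^6 / 359.60 = 4783 yr.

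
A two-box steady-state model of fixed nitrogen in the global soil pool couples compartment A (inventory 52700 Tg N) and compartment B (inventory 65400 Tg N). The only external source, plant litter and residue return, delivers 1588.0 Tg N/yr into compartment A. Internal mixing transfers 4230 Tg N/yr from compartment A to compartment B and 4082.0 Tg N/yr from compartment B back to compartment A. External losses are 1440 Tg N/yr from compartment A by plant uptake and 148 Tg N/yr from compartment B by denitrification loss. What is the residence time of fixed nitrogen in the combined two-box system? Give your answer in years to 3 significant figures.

74.4 yr

Residence time in the combined system uses the total inventory and the total *external* removal — internal exchanges between the two boxes cancel.
M_total = 52700 + 65400 = 118100 Tg N.
ΣF_external_out = 1440 + 148 = 1588.0 Tg N/yr.
τ = M_total / ΣF_ext = 118100 / 1588.0 = 74.37 yr.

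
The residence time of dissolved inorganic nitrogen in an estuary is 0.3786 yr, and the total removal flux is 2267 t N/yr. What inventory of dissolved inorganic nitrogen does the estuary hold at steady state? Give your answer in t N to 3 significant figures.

τ = M/F ⇒ M = τ × F = 0.3786 × 2267 = 858.3 t N.

858 t N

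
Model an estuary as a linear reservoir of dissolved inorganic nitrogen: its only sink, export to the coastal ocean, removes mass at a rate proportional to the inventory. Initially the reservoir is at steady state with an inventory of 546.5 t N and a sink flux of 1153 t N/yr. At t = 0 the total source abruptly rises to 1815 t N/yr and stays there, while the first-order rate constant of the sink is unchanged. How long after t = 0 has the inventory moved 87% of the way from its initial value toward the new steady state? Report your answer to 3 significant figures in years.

0.967 yr

τ = M₀/F₀ = 546.5/1153 = 0.4740 yr.
The remaining gap fraction is e^(−t/τ); 87% covered ⇒ e^(−t/τ) = 0.130.
t = −τ ln(0.130) = 0.4740 × 2.040 = 0.9670 yr.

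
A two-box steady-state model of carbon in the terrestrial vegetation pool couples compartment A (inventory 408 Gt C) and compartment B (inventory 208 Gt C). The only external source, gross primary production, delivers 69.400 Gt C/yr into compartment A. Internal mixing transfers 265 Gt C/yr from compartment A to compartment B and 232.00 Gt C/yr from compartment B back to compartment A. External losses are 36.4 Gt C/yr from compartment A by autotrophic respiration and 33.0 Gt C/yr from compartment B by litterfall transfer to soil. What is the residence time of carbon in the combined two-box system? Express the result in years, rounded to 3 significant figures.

Residence time in the combined system uses the total inventory and the total *external* removal — internal exchanges between the two boxes cancel.
M_total = 408 + 208 = 616.00 Gt C.
ΣF_external_out = 36.4 + 33.0 = 69.400 Gt C/yr.
τ = M_total / ΣF_ext = 616.00 / 69.400 = 8.876 yr.

8.88 yr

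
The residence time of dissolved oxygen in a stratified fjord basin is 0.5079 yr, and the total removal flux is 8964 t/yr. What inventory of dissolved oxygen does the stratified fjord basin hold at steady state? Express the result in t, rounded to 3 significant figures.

τ = M/F ⇒ M = τ × F = 0.5079 × 8964 = 4553 t.

4550 t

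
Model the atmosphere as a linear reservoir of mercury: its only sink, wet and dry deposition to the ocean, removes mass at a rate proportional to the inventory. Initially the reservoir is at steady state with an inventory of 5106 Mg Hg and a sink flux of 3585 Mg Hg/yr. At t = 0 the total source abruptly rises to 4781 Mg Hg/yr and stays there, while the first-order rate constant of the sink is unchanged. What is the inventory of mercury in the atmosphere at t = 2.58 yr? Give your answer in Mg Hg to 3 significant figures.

τ = M₀/F₀ = 5106/3585 = 1.424 yr; rate constant k = 1/τ.
New steady state M_∞ = F₁/k = F₁·τ = 4781 × 1.424 = 6809.4 Mg Hg.
M(t) = M_∞ + (M₀ − M_∞)·e^(−t/τ); t/τ = 2.58/1.424 = 1.811, so e^(−t/τ) = 0.1634.
M(t) = 6809.4 − 1703 × 0.1634 = 6531.1 Mg Hg.

6530 Mg Hg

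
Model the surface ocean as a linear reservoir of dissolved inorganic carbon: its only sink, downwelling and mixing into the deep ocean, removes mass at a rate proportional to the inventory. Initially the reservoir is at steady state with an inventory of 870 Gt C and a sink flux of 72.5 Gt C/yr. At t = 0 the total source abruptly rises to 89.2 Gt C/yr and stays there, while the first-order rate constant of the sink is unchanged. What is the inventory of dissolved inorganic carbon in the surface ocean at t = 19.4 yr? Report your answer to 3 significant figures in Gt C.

1030 Gt C

Residence time τ = M₀/F₀ = 12.00 yr. The eventual steady state is M_∞ = M₀·(F₁/F₀) = 870 × 89.2/72.5 = 1070.4 Gt C.
The anomaly ΔM(t) = M(t) − M_∞ decays as ΔM₀·e^(−t/τ) with ΔM₀ = 870 − 1070.4 = −200.4 Gt C.
At t = 19.4 yr, e^(−t/τ) = e^(−1.617) = 0.1986, so ΔM = −39.79 Gt C and M = 1070.4 − 39.79 = 1030.6 Gt C.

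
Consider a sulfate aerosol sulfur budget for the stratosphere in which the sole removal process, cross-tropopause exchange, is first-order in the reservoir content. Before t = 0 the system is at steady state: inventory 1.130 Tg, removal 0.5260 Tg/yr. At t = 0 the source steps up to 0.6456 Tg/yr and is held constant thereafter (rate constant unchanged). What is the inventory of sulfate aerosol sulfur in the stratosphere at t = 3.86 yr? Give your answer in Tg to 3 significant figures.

1.34 Tg

The sink rate constant is k = F₀/M₀ = 0.5260/1.130 = 0.4655 yr⁻¹.
Solving dM/dt = F₁ − kM with M(0) = M₀ gives M(t) = F₁/k + (M₀ − F₁/k)·e^(−kt).
F₁/k = 0.6456/0.4655 = 1.3869 Tg; kt = 0.4655 × 3.86 = 1.797, e^(−kt) = 0.1658.
M(3.86) = 1.3869 + (1.130 − 1.3869) × 0.1658 = 1.3869 − 0.04261 = 1.3443 Tg.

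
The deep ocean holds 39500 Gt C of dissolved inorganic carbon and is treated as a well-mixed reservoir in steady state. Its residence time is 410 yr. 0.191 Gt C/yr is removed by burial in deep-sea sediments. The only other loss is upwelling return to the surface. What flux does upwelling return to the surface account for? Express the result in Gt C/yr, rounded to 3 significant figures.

96.2 Gt C/yr

Total removal F = M/τ = 39500 / 410 = 96.34 Gt C/yr.
Upwelling return to the surface = F − (0.191) = 96.34 − 0.1910 = 96.15 Gt C/yr.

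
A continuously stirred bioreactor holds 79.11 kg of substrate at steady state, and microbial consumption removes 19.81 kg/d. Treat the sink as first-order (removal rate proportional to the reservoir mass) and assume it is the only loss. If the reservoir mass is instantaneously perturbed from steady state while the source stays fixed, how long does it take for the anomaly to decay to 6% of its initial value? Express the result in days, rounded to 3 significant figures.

For a linear reservoir the anomaly decays as exp(−t/τ) with τ = M/F = 79.11/19.81 = 3.993 d.
exp(−t/τ) = 0.06 ⇒ t = −τ ln(0.06) = 3.993 × 2.813 = 11.24 d.

11.2 d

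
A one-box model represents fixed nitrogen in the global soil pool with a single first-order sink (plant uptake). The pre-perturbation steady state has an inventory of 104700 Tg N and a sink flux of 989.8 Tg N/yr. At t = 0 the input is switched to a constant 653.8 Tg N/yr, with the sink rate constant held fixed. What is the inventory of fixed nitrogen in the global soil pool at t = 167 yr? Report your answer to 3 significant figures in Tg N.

Residence time τ = M₀/F₀ = 105.8 yr. The eventual steady state is M_∞ = M₀·(F₁/F₀) = 104700 × 653.8/989.8 = 69158 Tg N.
The anomaly ΔM(t) = M(t) − M_∞ decays as ΔM₀·e^(−t/τ) with ΔM₀ = 104700 − 69158 = 35540 Tg N.
At t = 167 yr, e^(−t/τ) = e^(−1.579) = 0.2062, so ΔM = 7330 Tg N and M = 69158 + 7330 = 76488 Tg N.

76500 Tg N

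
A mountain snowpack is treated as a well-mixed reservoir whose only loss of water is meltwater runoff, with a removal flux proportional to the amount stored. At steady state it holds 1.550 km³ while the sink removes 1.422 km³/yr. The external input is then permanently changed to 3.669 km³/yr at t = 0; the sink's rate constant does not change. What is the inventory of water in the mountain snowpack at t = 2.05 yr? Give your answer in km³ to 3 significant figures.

3.63 km³

τ = M₀/F₀ = 1.550/1.422 = 1.090 yr; rate constant k = 1/τ.
New steady state M_∞ = F₁/k = F₁·τ = 3.669 × 1.090 = 3.9993 km³.
M(t) = M_∞ + (M₀ − M_∞)·e^(−t/τ); t/τ = 2.05/1.090 = 1.881, so e^(−t/τ) = 0.1525.
M(t) = 3.9993 − 2.449 × 0.1525 = 3.6258 km³.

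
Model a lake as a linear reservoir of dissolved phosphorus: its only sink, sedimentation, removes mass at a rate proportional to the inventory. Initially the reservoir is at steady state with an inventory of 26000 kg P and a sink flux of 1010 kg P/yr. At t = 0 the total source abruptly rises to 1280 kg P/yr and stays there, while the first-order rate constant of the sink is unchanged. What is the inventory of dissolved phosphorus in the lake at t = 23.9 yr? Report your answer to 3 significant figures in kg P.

The sink rate constant is k = F₀/M₀ = 1010/26000 = 0.03885 yr⁻¹.
Solving dM/dt = F₁ − kM with M(0) = M₀ gives M(t) = F₁/k + (M₀ − F₁/k)·e^(−kt).
F₁/k = 1280/0.03885 = 32950 kg P; kt = 0.03885 × 23.9 = 0.9284, e^(−kt) = 0.3952.
M(23.9) = 32950 + (26000 − 32950) × 0.3952 = 32950 − 2747 = 30204 kg P.

30200 kg P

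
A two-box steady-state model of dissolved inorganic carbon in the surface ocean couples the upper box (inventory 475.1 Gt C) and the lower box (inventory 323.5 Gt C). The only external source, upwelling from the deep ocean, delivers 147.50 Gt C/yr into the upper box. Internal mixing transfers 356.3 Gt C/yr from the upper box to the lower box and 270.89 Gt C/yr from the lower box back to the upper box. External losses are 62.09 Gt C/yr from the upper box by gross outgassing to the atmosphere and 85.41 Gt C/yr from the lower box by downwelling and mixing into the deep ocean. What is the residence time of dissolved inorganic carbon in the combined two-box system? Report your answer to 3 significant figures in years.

Residence time in the combined system uses the total inventory and the total *external* removal — internal exchanges between the two boxes cancel.
M_total = 475.1 + 323.5 = 798.60 Gt C.
ΣF_external_out = 62.09 + 85.41 = 147.50 Gt C/yr.
τ = M_total / ΣF_ext = 798.60 / 147.50 = 5.414 yr.

5.41 yr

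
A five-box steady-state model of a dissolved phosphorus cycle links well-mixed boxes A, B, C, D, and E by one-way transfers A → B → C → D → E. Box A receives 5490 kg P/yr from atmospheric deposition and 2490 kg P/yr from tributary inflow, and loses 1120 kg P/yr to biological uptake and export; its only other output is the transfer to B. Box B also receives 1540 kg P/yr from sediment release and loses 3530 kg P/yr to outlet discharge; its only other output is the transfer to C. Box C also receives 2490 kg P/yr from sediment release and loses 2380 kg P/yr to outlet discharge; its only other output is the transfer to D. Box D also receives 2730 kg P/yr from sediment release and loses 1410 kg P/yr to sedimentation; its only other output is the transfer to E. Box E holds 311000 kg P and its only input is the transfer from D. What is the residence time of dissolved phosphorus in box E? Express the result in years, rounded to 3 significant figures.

49.4 yr

Box A: F(A→B) = (5490 + 2490) − 1120 = 6860.0 kg P/yr.
Box B: F(B→C) = (6860.0 + 1540) − 3530 = 4870.0 kg P/yr.
Box C: F(C→D) = (4870.0 + 2490) − 2380 = 4980.0 kg P/yr.
Box D: F(D→E) = (4980.0 + 2730) − 1410 = 6300.0 kg P/yr.
Box E throughput = its input = 6300.0 kg P/yr; τ = 311000 / 6300.0 = 49.37 yr.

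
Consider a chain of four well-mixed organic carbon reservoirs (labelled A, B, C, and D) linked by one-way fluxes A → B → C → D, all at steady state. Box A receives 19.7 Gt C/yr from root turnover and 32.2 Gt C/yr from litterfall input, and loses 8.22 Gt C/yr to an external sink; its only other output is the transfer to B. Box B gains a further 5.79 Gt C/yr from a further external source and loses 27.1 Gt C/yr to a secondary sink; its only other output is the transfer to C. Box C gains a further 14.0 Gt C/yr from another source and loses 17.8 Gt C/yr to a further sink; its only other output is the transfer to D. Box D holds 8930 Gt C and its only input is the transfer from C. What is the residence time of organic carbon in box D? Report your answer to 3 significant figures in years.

481 yr

Box A: F(A→B) = (19.7 + 32.2) − 8.22 = 43.680 Gt C/yr.
Box B: F(B→C) = (43.680 + 5.79) − 27.1 = 22.370 Gt C/yr.
Box C: F(C→D) = (22.370 + 14.0) − 17.8 = 18.570 Gt C/yr.
Box D throughput = its input = 18.570 Gt C/yr; τ = 8930 / 18.570 = 480.9 yr.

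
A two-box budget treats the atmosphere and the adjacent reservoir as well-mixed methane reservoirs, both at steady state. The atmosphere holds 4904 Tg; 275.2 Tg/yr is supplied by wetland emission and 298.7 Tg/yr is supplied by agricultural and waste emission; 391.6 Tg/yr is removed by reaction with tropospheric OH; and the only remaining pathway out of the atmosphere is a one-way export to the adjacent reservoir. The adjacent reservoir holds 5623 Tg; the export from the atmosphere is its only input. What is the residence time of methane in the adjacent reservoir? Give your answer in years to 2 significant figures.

31 yr

Balance the atmosphere: ΣF_in = 275.2 + 298.7 = 573.90 Tg/yr.
Export to the adjacent reservoir = ΣF_in − (391.6) = 182.30 Tg/yr.
At steady state the output of the adjacent reservoir equals its input, 182.30 Tg/yr.
τ = M / F = 5623 / 182.30 = 30.84 yr.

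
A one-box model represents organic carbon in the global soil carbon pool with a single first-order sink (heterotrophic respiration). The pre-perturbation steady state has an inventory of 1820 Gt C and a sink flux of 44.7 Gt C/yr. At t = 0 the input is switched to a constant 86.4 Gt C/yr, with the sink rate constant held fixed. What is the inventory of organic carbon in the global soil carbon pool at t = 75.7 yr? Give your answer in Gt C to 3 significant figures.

3250 Gt C

The sink rate constant is k = F₀/M₀ = 44.7/1820 = 0.02456 yr⁻¹.
Solving dM/dt = F₁ − kM with M(0) = M₀ gives M(t) = F₁/k + (M₀ − F₁/k)·e^(−kt).
F₁/k = 86.4/0.02456 = 3517.9 Gt C; kt = 0.02456 × 75.7 = 1.859, e^(−kt) = 0.1558.
M(75.7) = 3517.9 + (1820 − 3517.9) × 0.1558 = 3517.9 − 264.5 = 3253.3 Gt C.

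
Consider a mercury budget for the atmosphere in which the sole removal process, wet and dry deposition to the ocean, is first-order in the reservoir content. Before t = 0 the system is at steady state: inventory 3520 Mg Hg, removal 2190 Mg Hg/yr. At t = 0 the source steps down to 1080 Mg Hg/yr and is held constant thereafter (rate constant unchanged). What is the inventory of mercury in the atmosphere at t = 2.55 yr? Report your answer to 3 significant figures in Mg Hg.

2100 Mg Hg

Residence time τ = M₀/F₀ = 1.607 yr. The eventual steady state is M_∞ = M₀·(F₁/F₀) = 3520 × 1080/2190 = 1735.9 Mg Hg.
The anomaly ΔM(t) = M(t) − M_∞ decays as ΔM₀·e^(−t/τ) with ΔM₀ = 3520 − 1735.9 = 1784 Mg Hg.
At t = 2.55 yr, e^(−t/τ) = e^(−1.587) = 0.2046, so ΔM = 365.1 Mg Hg and M = 1735.9 + 365.1 = 2101.0 Mg Hg.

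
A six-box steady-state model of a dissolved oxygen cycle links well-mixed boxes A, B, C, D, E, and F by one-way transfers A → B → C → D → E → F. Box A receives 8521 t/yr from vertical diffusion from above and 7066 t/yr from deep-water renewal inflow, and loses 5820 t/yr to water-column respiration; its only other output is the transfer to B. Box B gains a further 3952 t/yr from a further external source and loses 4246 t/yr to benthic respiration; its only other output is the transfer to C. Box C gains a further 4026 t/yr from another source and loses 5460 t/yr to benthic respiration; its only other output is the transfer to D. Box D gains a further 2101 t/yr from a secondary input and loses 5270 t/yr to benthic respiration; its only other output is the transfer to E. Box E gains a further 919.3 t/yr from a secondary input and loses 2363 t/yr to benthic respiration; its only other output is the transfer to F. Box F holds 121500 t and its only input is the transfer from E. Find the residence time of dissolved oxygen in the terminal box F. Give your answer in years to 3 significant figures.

Box A: F(A→B) = (8521 + 7066) − 5820 = 9767.0 t/yr.
Box B: F(B→C) = (9767.0 + 3952) − 4246 = 9473.0 t/yr.
Box C: F(C→D) = (9473.0 + 4026) − 5460 = 8039.0 t/yr.
Box D: F(D→E) = (8039.0 + 2101) − 5270 = 4870.0 t/yr.
Box E: F(E→F) = (4870.0 + 919.3) − 2363 = 3426.3 t/yr.
Box F throughput = its input = 3426.3 t/yr; τ = 121500 / 3426.3 = 35.46 yr.

35.5 yr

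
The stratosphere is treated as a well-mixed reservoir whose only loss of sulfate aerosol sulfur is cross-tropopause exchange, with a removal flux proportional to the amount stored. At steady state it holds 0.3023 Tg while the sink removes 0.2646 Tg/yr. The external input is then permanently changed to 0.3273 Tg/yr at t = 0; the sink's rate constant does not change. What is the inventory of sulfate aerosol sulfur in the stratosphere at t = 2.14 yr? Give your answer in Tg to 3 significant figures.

0.363 Tg

τ = M₀/F₀ = 0.3023/0.2646 = 1.142 yr; rate constant k = 1/τ.
New steady state M_∞ = F₁/k = F₁·τ = 0.3273 × 1.142 = 0.37393 Tg.
M(t) = M_∞ + (M₀ − M_∞)·e^(−t/τ); t/τ = 2.14/1.142 = 1.873, so e^(−t/τ) = 0.1536.
M(t) = 0.37393 − 0.07163 × 0.1536 = 0.36293 Tg.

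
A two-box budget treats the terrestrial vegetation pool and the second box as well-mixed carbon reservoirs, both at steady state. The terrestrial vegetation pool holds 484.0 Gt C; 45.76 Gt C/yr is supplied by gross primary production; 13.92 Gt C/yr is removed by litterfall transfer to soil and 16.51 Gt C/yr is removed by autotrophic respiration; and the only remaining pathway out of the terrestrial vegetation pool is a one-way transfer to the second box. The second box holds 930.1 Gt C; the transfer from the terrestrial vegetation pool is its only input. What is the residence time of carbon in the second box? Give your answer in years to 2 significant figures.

Balance the terrestrial vegetation pool: ΣF_in = 45.760 Gt C/yr.
Transfer to the second box = ΣF_in − (13.92 + 16.51) = 15.330 Gt C/yr.
At steady state the output of the second box equals its input, 15.330 Gt C/yr.
τ = M / F = 930.1 / 15.330 = 60.67 yr.

61 yr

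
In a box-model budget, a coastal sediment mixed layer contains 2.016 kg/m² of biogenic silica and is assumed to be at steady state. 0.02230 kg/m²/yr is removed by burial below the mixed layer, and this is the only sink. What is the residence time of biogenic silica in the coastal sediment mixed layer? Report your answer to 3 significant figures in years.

τ = M / F = 2.016 / 0.02230 = 90.40 yr.

90.4 yr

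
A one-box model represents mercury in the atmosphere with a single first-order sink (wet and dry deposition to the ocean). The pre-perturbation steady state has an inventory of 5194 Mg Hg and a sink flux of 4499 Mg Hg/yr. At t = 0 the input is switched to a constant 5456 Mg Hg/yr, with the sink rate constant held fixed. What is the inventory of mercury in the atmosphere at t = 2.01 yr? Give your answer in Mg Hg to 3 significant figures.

6110 Mg Hg

τ = M₀/F₀ = 5194/4499 = 1.154 yr; rate constant k = 1/τ.
New steady state M_∞ = F₁/k = F₁·τ = 5456 × 1.154 = 6298.8 Mg Hg.
M(t) = M_∞ + (M₀ − M_∞)·e^(−t/τ); t/τ = 2.01/1.154 = 1.741, so e^(−t/τ) = 0.1753.
M(t) = 6298.8 − 1105 × 0.1753 = 6105.1 Mg Hg.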